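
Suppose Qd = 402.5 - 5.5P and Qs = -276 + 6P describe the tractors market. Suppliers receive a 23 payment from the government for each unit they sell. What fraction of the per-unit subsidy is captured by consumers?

Pre-subsidy: 402.5 - 5.5P = -276 + 6P gives P* = 59, Q* = 78.
With the subsidy, sellers receive Ps = Pb + 23 for each unit, where Pb is the price buyers pay.
Supply in terms of Pb becomes Qs = -276 + 6(Pb + 23) = -138 + 6Pb. Setting this equal to demand: 402.5 - 5.5Pb = -138 + 6Pb, so Pb = 47.
Sellers receive Ps = 47 + 23 = 70; Q' = 402.5 − 5.5·47 = 144.
Buyers' price falls by P* − Pb = 59 − 47 = 12; sellers' price rises by Ps − P* = 70 − 59 = 11.
So consumers capture 12/23 = 12/23 of each unit of subsidy.

Consumer share = 12/23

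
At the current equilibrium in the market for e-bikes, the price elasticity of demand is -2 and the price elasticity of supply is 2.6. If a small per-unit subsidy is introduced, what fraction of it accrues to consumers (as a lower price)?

Consumer share = 13/23

For a small subsidy around the equilibrium, the benefit split depends on the relative slopes, which at a point are proportional to the elasticities.
Buyer share = εs/(εs + |εd|) = 2.6/(2.6 + 2) = 13/23; seller share = |εd|/(εs + |εd|) = 10/23.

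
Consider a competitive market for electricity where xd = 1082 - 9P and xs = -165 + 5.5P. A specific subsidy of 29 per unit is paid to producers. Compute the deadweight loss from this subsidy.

Deadweight loss = 1435.5

Pre-subsidy: 1082 - 9P = -165 + 5.5P gives P* = 86, x* = 308.
With the subsidy, sellers receive Ps = Pb + 29 for each unit, where Pb is the price buyers pay.
Supply in terms of Pb becomes xs = -165 + 5.5(Pb + 29) = -5.5 + 5.5Pb. Setting this equal to demand: 1082 - 9Pb = -5.5 + 5.5Pb, so Pb = 75.
Sellers receive Ps = 75 + 29 = 104; x' = 1082 − 9·75 = 407.
The subsidy expands output by 407 − 308 = 99 past the efficient level; on those units the gap between marginal cost and willingness to pay runs from 0 up to 29.
DWL = ½ × 29 × 99 = 1435.5.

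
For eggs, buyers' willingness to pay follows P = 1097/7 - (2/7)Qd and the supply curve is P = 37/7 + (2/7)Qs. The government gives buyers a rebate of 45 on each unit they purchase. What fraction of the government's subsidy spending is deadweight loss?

DWL / government spending = 63/550

Pre-subsidy: 1097/7 - (2/7)Q = 37/7 + (2/7)Q gives Q* = 265 and P* = 81.
With the rebate, buyers effectively pay Pb = Ps − 45, where Ps is the price sellers receive.
On the curves, Pb = 1097/7 - (2/7)Q and Ps = 37/7 + (2/7)Q; the wedge Ps − Pb = 45 gives 37/7 + (2/7)Q − (1097/7 - (2/7)Q) = 45, so Q' = 343.75.
Then Pb = 1097/7 − (2/7)·343.75 = 58.5 and Ps = 37/7 + (2/7)·343.75 = 103.5.
ΔCS = ½(265 + 343.75)(81 − 58.5) = 6848.4375; ΔPS = ½(265 + 343.75)(103.5 − 81) = 6848.4375.
Government spending = 45 × 343.75 = 15468.75.
DWL = ½ × 45 × (343.75 − 265) = 1771.875; fraction = 1771.875 / 15468.75 = 63/550.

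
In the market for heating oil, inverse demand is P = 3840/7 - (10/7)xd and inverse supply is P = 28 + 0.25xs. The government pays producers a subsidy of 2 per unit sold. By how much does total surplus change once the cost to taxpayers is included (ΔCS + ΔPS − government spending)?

Net change in total surplus = -56/47

Pre-subsidy: 3840/7 - (10/7)x = 28 + 0.25x gives x* = 14576/47 and P* = 4960/47.
With the subsidy, sellers receive Ps = Pb + 2 for each unit, where Pb is the price buyers pay.
On the curves, Pb = 3840/7 - (10/7)x and Ps = 28 + 0.25x; the wedge Ps − Pb = 2 gives 28 + 0.25x − (3840/7 - (10/7)x) = 2, so x' = 14632/47.
Then Pb = 3840/7 − (10/7)·(14632/47) = 4880/47 and Ps = 28 + 0.25·(14632/47) = 4974/47.
ΔCS = ½(14576/47 + 14632/47)(4960/47 − 4880/47) = 1168320/2209; ΔPS = ½(14576/47 + 14632/47)(4974/47 − 4960/47) = 204456/2209.
Government spending = 2 × 14632/47 = 29264/47.
Net change = 1168320/2209 + 204456/2209 − 29264/47 = -56/47. The loss equals the DWL triangle ½·2·56/47.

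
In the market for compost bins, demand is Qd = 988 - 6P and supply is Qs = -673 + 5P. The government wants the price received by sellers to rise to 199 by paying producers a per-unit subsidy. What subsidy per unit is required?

At a seller price of 199, quantity supplied is -673 + 5·199 = 322.
Buyers absorb 322 only when they pay Pb with 988 − 6·Pb = 322, i.e. Pb = 111.
s = Ps − Pb = 199 − 111 = 88.

Required subsidy s = 88 per unit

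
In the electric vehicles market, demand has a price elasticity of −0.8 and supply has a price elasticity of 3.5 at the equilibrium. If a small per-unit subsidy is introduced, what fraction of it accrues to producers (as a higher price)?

For a small subsidy around the equilibrium, the benefit split depends on the relative slopes, which at a point are proportional to the elasticities.
Buyer share = εs/(εs + |εd|) = 3.5/(3.5 + 0.8) = 35/43; seller share = |εd|/(εs + |εd|) = 8/43.
So producers capture 8/43 of the subsidy.

Producer share = 8/43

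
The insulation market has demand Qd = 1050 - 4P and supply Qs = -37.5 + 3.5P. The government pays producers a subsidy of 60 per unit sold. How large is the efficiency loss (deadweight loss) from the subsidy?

Deadweight loss = 3360

Pre-subsidy: 1050 - 4P = -37.5 + 3.5P gives P* = 145, Q* = 470.
With the subsidy, sellers receive Ps = Pb + 60 for each unit, where Pb is the price buyers pay.
Supply in terms of Pb becomes Qs = -37.5 + 3.5(Pb + 60) = 172.5 + 3.5Pb. Setting this equal to demand: 1050 - 4Pb = 172.5 + 3.5Pb, so Pb = 117.
Sellers receive Ps = 117 + 60 = 177; Q' = 1050 − 4·117 = 582.
The subsidy expands output by 582 − 470 = 112 past the efficient level; on those units the gap between marginal cost and willingness to pay runs from 0 up to 60.
DWL = ½ × 60 × 112 = 3360.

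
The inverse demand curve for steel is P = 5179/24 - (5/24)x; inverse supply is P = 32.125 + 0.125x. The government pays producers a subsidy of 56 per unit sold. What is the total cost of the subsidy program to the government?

Government cost = 40264

Pre-subsidy: 5179/24 - (5/24)x = 32.125 + 0.125x gives x* = 551 and P* = 101.
With the subsidy, sellers receive Ps = Pb + 56 for each unit, where Pb is the price buyers pay.
On the curves, Pb = 5179/24 - (5/24)x and Ps = 32.125 + 0.125x; the wedge Ps − Pb = 56 gives 32.125 + 0.125x − (5179/24 - (5/24)x) = 56, so x' = 719.
Then Pb = 5179/24 − (5/24)·719 = 66 and Ps = 32.125 + 0.125·719 = 122.
Government outlay = subsidy × quantity = 56 × 719 = 40264.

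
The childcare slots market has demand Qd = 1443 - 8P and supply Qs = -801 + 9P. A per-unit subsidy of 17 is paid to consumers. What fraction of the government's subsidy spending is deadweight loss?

DWL / government spending = 4/51

Pre-subsidy: 1443 - 8P = -801 + 9P gives P* = 132, Q* = 387.
With the rebate, buyers effectively pay Pb = Ps − 17, where Ps is the price sellers receive.
Demand in terms of Ps becomes Qd = 1443 − 8(Ps − 17) = 1579 - 8Ps. Setting this equal to supply: 1579 - 8Ps = -801 + 9Ps, so Ps = 140.
Buyers pay Pb = 140 − 17 = 123; Q' = -801 + 9·140 = 459.
ΔCS = ½(387 + 459)(132 − 123) = 3807; ΔPS = ½(387 + 459)(140 − 132) = 3384.
Government spending = 17 × 459 = 7803.
DWL = ½ × 17 × (459 − 387) = 612; fraction = 612 / 7803 = 4/51.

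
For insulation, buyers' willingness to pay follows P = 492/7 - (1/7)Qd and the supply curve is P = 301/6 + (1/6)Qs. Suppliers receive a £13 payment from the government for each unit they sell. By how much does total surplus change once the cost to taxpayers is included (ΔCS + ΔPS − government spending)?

Pre-subsidy: 492/7 - (1/7)Q = 301/6 + (1/6)Q gives Q* = 65 and P* = 61.
With the subsidy, sellers receive Ps = Pb + 13 for each unit, where Pb is the price buyers pay.
On the curves, Pb = 492/7 - (1/7)Q and Ps = 301/6 + (1/6)Q; the wedge Ps − Pb = 13 gives 301/6 + (1/6)Q − (492/7 - (1/7)Q) = 13, so Q' = 107.
Then Pb = 492/7 − (1/7)·107 = 55 and Ps = 301/6 + (1/6)·107 = 68.
ΔCS = ½(65 + 107)(61 − 55) = 516; ΔPS = ½(65 + 107)(68 − 61) = 602.
Government spending = 13 × 107 = 1391.
Net change = 516 + 602 − 1391 = -273. The loss equals the DWL triangle ½·13·42.

Net change in total surplus = -£273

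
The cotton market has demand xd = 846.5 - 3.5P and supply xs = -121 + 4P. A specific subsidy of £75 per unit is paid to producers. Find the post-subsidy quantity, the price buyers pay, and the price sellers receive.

x' = 535; buyers pay £89; sellers receive £164

Pre-subsidy: 846.5 - 3.5P = -121 + 4P gives P* = 129, x* = 395.
With the subsidy, sellers receive Ps = Pb + 75 for each unit, where Pb is the price buyers pay.
Supply in terms of Pb becomes xs = -121 + 4(Pb + 75) = 179 + 4Pb. Setting this equal to demand: 846.5 - 3.5Pb = 179 + 4Pb, so Pb = 89.
Sellers receive Ps = 89 + 75 = 164; x' = 846.5 − 3.5·89 = 535.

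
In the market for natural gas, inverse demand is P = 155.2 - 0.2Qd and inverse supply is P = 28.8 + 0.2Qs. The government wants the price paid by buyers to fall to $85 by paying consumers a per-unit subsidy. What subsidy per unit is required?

Required subsidy s = $14 per unit

At a buyer price of 85, quantity demanded is 776 − 5·85 = 351.
Sellers supply 351 only when they receive Ps = 28.8 + 0.2·351 = 99.
s = Ps − Pb = 99 − 85 = 14.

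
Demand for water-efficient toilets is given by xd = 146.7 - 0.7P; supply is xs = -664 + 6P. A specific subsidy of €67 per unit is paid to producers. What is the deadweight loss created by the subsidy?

Pre-subsidy: 146.7 - 0.7P = -664 + 6P gives P* = 121, x* = 62.
With the subsidy, sellers receive Ps = Pb + 67 for each unit, where Pb is the price buyers pay.
Supply in terms of Pb becomes xs = -664 + 6(Pb + 67) = -262 + 6Pb. Setting this equal to demand: 146.7 - 0.7Pb = -262 + 6Pb, so Pb = 61.
Sellers receive Ps = 61 + 67 = 128; x' = 146.7 − 0.7·61 = 104.
The subsidy expands output by 104 − 62 = 42 past the efficient level; on those units the gap between marginal cost and willingness to pay runs from 0 up to 67.
DWL = ½ × 67 × 42 = 1407.

Deadweight loss = €1407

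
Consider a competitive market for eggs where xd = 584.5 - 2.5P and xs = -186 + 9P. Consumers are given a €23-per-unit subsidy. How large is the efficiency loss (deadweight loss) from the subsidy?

Deadweight loss = €517.5

Pre-subsidy: 584.5 - 2.5P = -186 + 9P gives P* = 67, x* = 417.
With the rebate, buyers effectively pay Pb = Ps − 23, where Ps is the price sellers receive.
Demand in terms of Ps becomes xd = 584.5 − 2.5(Ps − 23) = 642 - 2.5Ps. Setting this equal to supply: 642 - 2.5Ps = -186 + 9Ps, so Ps = 72.
Buyers pay Pb = 72 − 23 = 49; x' = -186 + 9·72 = 462.
The subsidy expands output by 462 − 417 = 45 past the efficient level; on those units the gap between marginal cost and willingness to pay runs from 0 up to 23.
DWL = ½ × 23 × 45 = 517.5.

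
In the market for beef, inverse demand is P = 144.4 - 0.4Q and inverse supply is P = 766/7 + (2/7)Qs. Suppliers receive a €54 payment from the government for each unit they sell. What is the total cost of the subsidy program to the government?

Government cost = €7006.5

Pre-subsidy: 144.4 - 0.4Q = 766/7 + (2/7)Q gives Q* = 51 and P* = 124.
With the subsidy, sellers receive Ps = Pb + 54 for each unit, where Pb is the price buyers pay.
On the curves, Pb = 144.4 - 0.4Q and Ps = 766/7 + (2/7)Q; the wedge Ps − Pb = 54 gives 766/7 + (2/7)Q − (144.4 - 0.4Q) = 54, so Q' = 129.75.
Then Pb = 144.4 − 0.4·129.75 = 92.5 and Ps = 766/7 + (2/7)·129.75 = 146.5.
Government outlay = subsidy × quantity = 54 × 129.75 = 7006.5.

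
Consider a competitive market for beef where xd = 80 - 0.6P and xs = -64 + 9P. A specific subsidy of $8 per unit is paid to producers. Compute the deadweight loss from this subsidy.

Pre-subsidy: 80 - 0.6P = -64 + 9P gives P* = 15, x* = 71.
With the subsidy, sellers receive Ps = Pb + 8 for each unit, where Pb is the price buyers pay.
Supply in terms of Pb becomes xs = -64 + 9(Pb + 8) = 8 + 9Pb. Setting this equal to demand: 80 - 0.6Pb = 8 + 9Pb, so Pb = 7.5.
Sellers receive Ps = 7.5 + 8 = 15.5; x' = 80 − 0.6·7.5 = 75.5.
The subsidy expands output by 75.5 − 71 = 4.5 past the efficient level; on those units the gap between marginal cost and willingness to pay runs from 0 up to 8.
DWL = ½ × 8 × 4.5 = 18.

Deadweight loss = $18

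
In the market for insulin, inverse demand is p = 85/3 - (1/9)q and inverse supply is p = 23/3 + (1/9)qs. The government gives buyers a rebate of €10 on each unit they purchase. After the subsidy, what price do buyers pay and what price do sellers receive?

Pre-subsidy: 85/3 - (1/9)q = 23/3 + (1/9)q gives q* = 93 and p* = 18.
With the rebate, buyers effectively pay pb = ps − 10, where ps is the price sellers receive.
On the curves, pb = 85/3 - (1/9)q and ps = 23/3 + (1/9)q; the wedge ps − pb = 10 gives 23/3 + (1/9)q − (85/3 - (1/9)q) = 10, so q' = 138.
Then pb = 85/3 − (1/9)·138 = 13 and ps = 23/3 + (1/9)·138 = 23.

Buyers pay €13; sellers receive €23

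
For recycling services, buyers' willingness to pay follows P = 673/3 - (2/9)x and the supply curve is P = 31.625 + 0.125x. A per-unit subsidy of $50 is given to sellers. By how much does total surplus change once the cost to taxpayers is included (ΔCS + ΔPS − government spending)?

Net change in total surplus = -$3600

Pre-subsidy: 673/3 - (2/9)x = 31.625 + 0.125x gives x* = 555 and P* = 101.
With the subsidy, sellers receive Ps = Pb + 50 for each unit, where Pb is the price buyers pay.
On the curves, Pb = 673/3 - (2/9)x and Ps = 31.625 + 0.125x; the wedge Ps − Pb = 50 gives 31.625 + 0.125x − (673/3 - (2/9)x) = 50, so x' = 699.
Then Pb = 673/3 − (2/9)·699 = 69 and Ps = 31.625 + 0.125·699 = 119.
ΔCS = ½(555 + 699)(101 − 69) = 20064; ΔPS = ½(555 + 699)(119 − 101) = 11286.
Government spending = 50 × 699 = 34950.
Net change = 20064 + 11286 − 34950 = -3600. The loss equals the DWL triangle ½·50·144.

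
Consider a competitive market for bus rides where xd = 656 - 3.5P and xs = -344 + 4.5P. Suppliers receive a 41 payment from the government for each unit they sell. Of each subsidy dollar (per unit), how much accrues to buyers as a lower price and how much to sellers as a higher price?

Buyers gain 23.0625 per unit; sellers gain 17.9375 per unit

Pre-subsidy: 656 - 3.5P = -344 + 4.5P gives P* = 125, x* = 218.5.
With the subsidy, sellers receive Ps = Pb + 41 for each unit, where Pb is the price buyers pay.
Supply in terms of Pb becomes xs = -344 + 4.5(Pb + 41) = -159.5 + 4.5Pb. Setting this equal to demand: 656 - 3.5Pb = -159.5 + 4.5Pb, so Pb = 101.9375.
Sellers receive Ps = 101.9375 + 41 = 142.9375; x' = 656 − 3.5·101.9375 = 299.21875.
Buyers' price falls by P* − Pb = 125 − 101.9375 = 23.0625; sellers' price rises by Ps − P* = 142.9375 − 125 = 17.9375.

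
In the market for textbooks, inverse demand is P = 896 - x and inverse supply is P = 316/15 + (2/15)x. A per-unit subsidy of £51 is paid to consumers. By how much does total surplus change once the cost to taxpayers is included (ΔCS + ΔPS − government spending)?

Net change in total surplus = -£1147.5

Pre-subsidy: 896 - x = 316/15 + (2/15)x gives x* = 772 and P* = 124.
With the rebate, buyers effectively pay Pb = Ps − 51, where Ps is the price sellers receive.
On the curves, Pb = 896 - x and Ps = 316/15 + (2/15)x; the wedge Ps − Pb = 51 gives 316/15 + (2/15)x − (896 - x) = 51, so x' = 817.
Then Pb = 896 − 1·817 = 79 and Ps = 316/15 + (2/15)·817 = 130.
ΔCS = ½(772 + 817)(124 − 79) = 35752.5; ΔPS = ½(772 + 817)(130 − 124) = 4767.
Government spending = 51 × 817 = 41667.
Net change = 35752.5 + 4767 − 41667 = -1147.5. The loss equals the DWL triangle ½·51·45.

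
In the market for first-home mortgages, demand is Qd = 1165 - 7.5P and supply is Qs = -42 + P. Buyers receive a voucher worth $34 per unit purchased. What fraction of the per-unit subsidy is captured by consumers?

Consumer share = 2/17

Pre-subsidy: 1165 - 7.5P = -42 + P gives P* = 142, Q* = 100.
With the rebate, buyers effectively pay Pb = Ps − 34, where Ps is the price sellers receive.
Demand in terms of Ps becomes Qd = 1165 − 7.5(Ps − 34) = 1420 - 7.5Ps. Setting this equal to supply: 1420 - 7.5Ps = -42 + Ps, so Ps = 172.
Buyers pay Pb = 172 − 34 = 138; Q' = -42 + 1·172 = 130.
Buyers' price falls by P* − Pb = 142 − 138 = 4; sellers' price rises by Ps − P* = 172 − 142 = 30.
So consumers capture 4/34 = 2/17 of each unit of subsidy.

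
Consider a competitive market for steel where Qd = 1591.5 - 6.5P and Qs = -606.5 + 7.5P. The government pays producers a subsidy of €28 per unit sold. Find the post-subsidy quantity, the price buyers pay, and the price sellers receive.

Pre-subsidy: 1591.5 - 6.5P = -606.5 + 7.5P gives P* = 157, Q* = 571.
With the subsidy, sellers receive Ps = Pb + 28 for each unit, where Pb is the price buyers pay.
Supply in terms of Pb becomes Qs = -606.5 + 7.5(Pb + 28) = -396.5 + 7.5Pb. Setting this equal to demand: 1591.5 - 6.5Pb = -396.5 + 7.5Pb, so Pb = 142.
Sellers receive Ps = 142 + 28 = 170; Q' = 1591.5 − 6.5·142 = 668.5.

Q' = 668.5; buyers pay €142; sellers receive €170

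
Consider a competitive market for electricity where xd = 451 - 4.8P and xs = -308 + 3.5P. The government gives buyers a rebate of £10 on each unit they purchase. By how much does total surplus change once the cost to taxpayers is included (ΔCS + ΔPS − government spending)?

Net change in total surplus = -8400/83

Pre-subsidy: 451 - 4.8P = -308 + 3.5P gives P* = 7590/83, x* = 1001/83.
With the rebate, buyers effectively pay Pb = Ps − 10, where Ps is the price sellers receive.
Demand in terms of Ps becomes xd = 451 − 4.8(Ps − 10) = 499 - 4.8Ps. Setting this equal to supply: 499 - 4.8Ps = -308 + 3.5Ps, so Ps = 8070/83.
Buyers pay Pb = 8070/83 − 10 = 7240/83; x' = -308 + 3.5·(8070/83) = 2681/83.
ΔCS = ½(1001/83 + 2681/83)(7590/83 − 7240/83) = 644350/6889; ΔPS = ½(1001/83 + 2681/83)(8070/83 − 7590/83) = 883680/6889.
Government spending = 10 × 2681/83 = 26810/83.
Net change = 644350/6889 + 883680/6889 − 26810/83 = -8400/83. The loss equals the DWL triangle ½·10·1680/83.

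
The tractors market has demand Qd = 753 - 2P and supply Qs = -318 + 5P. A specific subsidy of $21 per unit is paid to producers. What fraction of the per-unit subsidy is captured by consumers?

Pre-subsidy: 753 - 2P = -318 + 5P gives P* = 153, Q* = 447.
With the subsidy, sellers receive Ps = Pb + 21 for each unit, where Pb is the price buyers pay.
Supply in terms of Pb becomes Qs = -318 + 5(Pb + 21) = -213 + 5Pb. Setting this equal to demand: 753 - 2Pb = -213 + 5Pb, so Pb = 138.
Sellers receive Ps = 138 + 21 = 159; Q' = 753 − 2·138 = 477.
Buyers' price falls by P* − Pb = 153 − 138 = 15; sellers' price rises by Ps − P* = 159 − 153 = 6.
So consumers capture 15/21 = 5/7 of each unit of subsidy.

Consumer share = 5/7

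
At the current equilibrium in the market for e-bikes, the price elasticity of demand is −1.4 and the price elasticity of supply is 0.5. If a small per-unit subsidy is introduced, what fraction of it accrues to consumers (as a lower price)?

Consumer share = 5/19

For a small subsidy around the equilibrium, the benefit split depends on the relative slopes, which at a point are proportional to the elasticities.
Buyer share = εs/(εs + |εd|) = 0.5/(0.5 + 1.4) = 5/19; seller share = |εd|/(εs + |εd|) = 14/19.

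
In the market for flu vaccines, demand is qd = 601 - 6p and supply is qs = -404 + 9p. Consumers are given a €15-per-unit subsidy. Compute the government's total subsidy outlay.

Pre-subsidy: 601 - 6p = -404 + 9p gives p* = 67, q* = 199.
With the rebate, buyers effectively pay pb = ps − 15, where ps is the price sellers receive.
Demand in terms of ps becomes qd = 601 − 6(ps − 15) = 691 - 6ps. Setting this equal to supply: 691 - 6ps = -404 + 9ps, so ps = 73.
Buyers pay pb = 73 − 15 = 58; q' = -404 + 9·73 = 253.
Government outlay = subsidy × quantity = 15 × 253 = 3795.

Government cost = €3795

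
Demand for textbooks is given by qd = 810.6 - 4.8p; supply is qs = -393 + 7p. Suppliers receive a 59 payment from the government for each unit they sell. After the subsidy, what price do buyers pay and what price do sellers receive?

Pre-subsidy: 810.6 - 4.8p = -393 + 7p gives p* = 102, q* = 321.
With the subsidy, sellers receive ps = pb + 59 for each unit, where pb is the price buyers pay.
Supply in terms of pb becomes qs = -393 + 7(pb + 59) = 20 + 7pb. Setting this equal to demand: 810.6 - 4.8pb = 20 + 7pb, so pb = 67.
Sellers receive ps = 67 + 59 = 126; q' = 810.6 − 4.8·67 = 489.

Buyers pay 67; sellers receive 126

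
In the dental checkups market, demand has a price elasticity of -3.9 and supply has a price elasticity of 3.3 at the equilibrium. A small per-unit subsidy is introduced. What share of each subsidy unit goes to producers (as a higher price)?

Producer share = 13/24

For a small subsidy around the equilibrium, the benefit split depends on the relative slopes, which at a point are proportional to the elasticities.
Buyer share = εs/(εs + |εd|) = 3.3/(3.3 + 3.9) = 11/24; seller share = |εd|/(εs + |εd|) = 13/24.
So producers capture 13/24 of the subsidy.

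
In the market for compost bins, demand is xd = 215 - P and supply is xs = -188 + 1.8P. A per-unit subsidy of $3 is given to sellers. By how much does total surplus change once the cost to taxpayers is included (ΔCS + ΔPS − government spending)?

Net change in total surplus = -81/28

Pre-subsidy: 215 - P = -188 + 1.8P gives P* = 2015/14, x* = 995/14.
With the subsidy, sellers receive Ps = Pb + 3 for each unit, where Pb is the price buyers pay.
Supply in terms of Pb becomes xs = -188 + 1.8(Pb + 3) = -182.6 + 1.8Pb. Setting this equal to demand: 215 - Pb = -182.6 + 1.8Pb, so Pb = 142.
Sellers receive Ps = 142 + 3 = 145; x' = 215 − 1·142 = 73.
ΔCS = ½(995/14 + 73)(2015/14 − 142) = 54459/392; ΔPS = ½(995/14 + 73)(145 − 2015/14) = 30255/392.
Government spending = 3 × 73 = 219.
Net change = 54459/392 + 30255/392 − 219 = -81/28. The loss equals the DWL triangle ½·3·27/14.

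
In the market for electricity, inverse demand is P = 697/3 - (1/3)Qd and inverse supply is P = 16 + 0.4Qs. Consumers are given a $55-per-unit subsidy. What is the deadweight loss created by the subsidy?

Deadweight loss = $2062.5

Pre-subsidy: 697/3 - (1/3)Q = 16 + 0.4Q gives Q* = 295 and P* = 134.
With the rebate, buyers effectively pay Pb = Ps − 55, where Ps is the price sellers receive.
On the curves, Pb = 697/3 - (1/3)Q and Ps = 16 + 0.4Q; the wedge Ps − Pb = 55 gives 16 + 0.4Q − (697/3 - (1/3)Q) = 55, so Q' = 370.
Then Pb = 697/3 − (1/3)·370 = 109 and Ps = 16 + 0.4·370 = 164.
The subsidy expands output by 370 − 295 = 75 past the efficient level; on those units the gap between marginal cost and willingness to pay runs from 0 up to 55.
DWL = ½ × 55 × 75 = 2062.5.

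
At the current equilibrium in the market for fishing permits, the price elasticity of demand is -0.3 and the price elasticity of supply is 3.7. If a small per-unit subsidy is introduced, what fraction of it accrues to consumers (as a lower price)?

Consumer share = 0.925

For a small subsidy around the equilibrium, the benefit split depends on the relative slopes, which at a point are proportional to the elasticities.
Buyer share = εs/(εs + |εd|) = 3.7/(3.7 + 0.3) = 0.925; seller share = |εd|/(εs + |εd|) = 0.075.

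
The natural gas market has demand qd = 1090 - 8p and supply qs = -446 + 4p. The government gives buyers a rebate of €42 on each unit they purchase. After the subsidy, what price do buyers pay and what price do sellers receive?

Pre-subsidy: 1090 - 8p = -446 + 4p gives p* = 128, q* = 66.
With the rebate, buyers effectively pay pb = ps − 42, where ps is the price sellers receive.
Demand in terms of ps becomes qd = 1090 − 8(ps − 42) = 1426 - 8ps. Setting this equal to supply: 1426 - 8ps = -446 + 4ps, so ps = 156.
Buyers pay pb = 156 − 42 = 114; q' = -446 + 4·156 = 178.

Buyers pay €114; sellers receive €156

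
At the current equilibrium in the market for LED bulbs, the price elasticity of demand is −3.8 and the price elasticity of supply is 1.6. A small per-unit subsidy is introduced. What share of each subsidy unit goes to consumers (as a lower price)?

Consumer share = 8/27

For a small subsidy around the equilibrium, the benefit split depends on the relative slopes, which at a point are proportional to the elasticities.
Buyer share = εs/(εs + |εd|) = 1.6/(1.6 + 3.8) = 8/27; seller share = |εd|/(εs + |εd|) = 19/27.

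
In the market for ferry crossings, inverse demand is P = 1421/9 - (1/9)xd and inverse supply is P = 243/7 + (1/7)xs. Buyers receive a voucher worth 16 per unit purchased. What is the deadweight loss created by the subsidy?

Pre-subsidy: 1421/9 - (1/9)x = 243/7 + (1/7)x gives x* = 485 and P* = 104.
With the rebate, buyers effectively pay Pb = Ps − 16, where Ps is the price sellers receive.
On the curves, Pb = 1421/9 - (1/9)x and Ps = 243/7 + (1/7)x; the wedge Ps − Pb = 16 gives 243/7 + (1/7)x − (1421/9 - (1/9)x) = 16, so x' = 548.
Then Pb = 1421/9 − (1/9)·548 = 97 and Ps = 243/7 + (1/7)·548 = 113.
The subsidy expands output by 548 − 485 = 63 past the efficient level; on those units the gap between marginal cost and willingness to pay runs from 0 up to 16.
DWL = ½ × 16 × 63 = 504.

Deadweight loss = 504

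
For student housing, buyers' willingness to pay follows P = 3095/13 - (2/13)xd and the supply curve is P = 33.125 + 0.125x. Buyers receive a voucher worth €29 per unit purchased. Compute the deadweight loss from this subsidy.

Pre-subsidy: 3095/13 - (2/13)x = 33.125 + 0.125x gives x* = 735 and P* = 125.
With the rebate, buyers effectively pay Pb = Ps − 29, where Ps is the price sellers receive.
On the curves, Pb = 3095/13 - (2/13)x and Ps = 33.125 + 0.125x; the wedge Ps − Pb = 29 gives 33.125 + 0.125x − (3095/13 - (2/13)x) = 29, so x' = 839.
Then Pb = 3095/13 − (2/13)·839 = 109 and Ps = 33.125 + 0.125·839 = 138.
The subsidy expands output by 839 − 735 = 104 past the efficient level; on those units the gap between marginal cost and willingness to pay runs from 0 up to 29.
DWL = ½ × 29 × 104 = 1508.

Deadweight loss = €1508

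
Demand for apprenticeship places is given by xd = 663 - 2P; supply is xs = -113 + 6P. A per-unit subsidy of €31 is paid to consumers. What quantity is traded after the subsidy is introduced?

Pre-subsidy: 663 - 2P = -113 + 6P gives P* = 97, x* = 469.
With the rebate, buyers effectively pay Pb = Ps − 31, where Ps is the price sellers receive.
Demand in terms of Ps becomes xd = 663 − 2(Ps − 31) = 725 - 2Ps. Setting this equal to supply: 725 - 2Ps = -113 + 6Ps, so Ps = 104.75.
Buyers pay Pb = 104.75 − 31 = 73.75; x' = -113 + 6·104.75 = 515.5.

x' = 515.5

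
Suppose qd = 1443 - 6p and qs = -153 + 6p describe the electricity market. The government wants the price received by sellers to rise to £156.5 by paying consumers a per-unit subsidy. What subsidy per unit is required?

Required subsidy s = £47 per unit

At a seller price of 156.5, quantity supplied is -153 + 6·156.5 = 786.
Buyers absorb 786 only when they pay pb with 1443 − 6·pb = 786, i.e. pb = 109.5.
s = ps − pb = 156.5 − 109.5 = 47.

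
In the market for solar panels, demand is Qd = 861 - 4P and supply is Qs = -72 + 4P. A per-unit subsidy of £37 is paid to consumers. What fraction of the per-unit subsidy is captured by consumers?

Consumer share = 0.5

Pre-subsidy: 861 - 4P = -72 + 4P gives P* = 116.625, Q* = 394.5.
With the rebate, buyers effectively pay Pb = Ps − 37, where Ps is the price sellers receive.
Demand in terms of Ps becomes Qd = 861 − 4(Ps − 37) = 1009 - 4Ps. Setting this equal to supply: 1009 - 4Ps = -72 + 4Ps, so Ps = 135.125.
Buyers pay Pb = 135.125 − 37 = 98.125; Q' = -72 + 4·135.125 = 468.5.
Buyers' price falls by P* − Pb = 116.625 − 98.125 = 18.5; sellers' price rises by Ps − P* = 135.125 − 116.625 = 18.5.
So consumers capture 18.5/37 = 0.5 of each unit of subsidy.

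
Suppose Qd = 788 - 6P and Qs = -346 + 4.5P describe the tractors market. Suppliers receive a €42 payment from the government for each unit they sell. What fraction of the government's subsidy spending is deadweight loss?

Pre-subsidy: 788 - 6P = -346 + 4.5P gives P* = 108, Q* = 140.
With the subsidy, sellers receive Ps = Pb + 42 for each unit, where Pb is the price buyers pay.
Supply in terms of Pb becomes Qs = -346 + 4.5(Pb + 42) = -157 + 4.5Pb. Setting this equal to demand: 788 - 6Pb = -157 + 4.5Pb, so Pb = 90.
Sellers receive Ps = 90 + 42 = 132; Q' = 788 − 6·90 = 248.
ΔCS = ½(140 + 248)(108 − 90) = 3492; ΔPS = ½(140 + 248)(132 − 108) = 4656.
Government spending = 42 × 248 = 10416.
DWL = ½ × 42 × (248 − 140) = 2268; fraction = 2268 / 10416 = 27/124.

DWL / government spending = 27/124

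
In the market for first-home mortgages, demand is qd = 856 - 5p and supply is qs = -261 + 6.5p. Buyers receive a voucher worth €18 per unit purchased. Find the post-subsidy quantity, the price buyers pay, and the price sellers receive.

q' = 9688/23; buyers pay 2000/23; sellers receive 2414/23

Pre-subsidy: 856 - 5p = -261 + 6.5p gives p* = 2234/23, q* = 8518/23.
With the rebate, buyers effectively pay pb = ps − 18, where ps is the price sellers receive.
Demand in terms of ps becomes qd = 856 − 5(ps − 18) = 946 - 5ps. Setting this equal to supply: 946 - 5ps = -261 + 6.5ps, so ps = 2414/23.
Buyers pay pb = 2414/23 − 18 = 2000/23; q' = -261 + 6.5·(2414/23) = 9688/23.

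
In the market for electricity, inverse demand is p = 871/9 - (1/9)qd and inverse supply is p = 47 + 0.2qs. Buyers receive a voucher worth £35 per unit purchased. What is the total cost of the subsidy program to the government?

Pre-subsidy: 871/9 - (1/9)q = 47 + 0.2q gives q* = 160 and p* = 79.
With the rebate, buyers effectively pay pb = ps − 35, where ps is the price sellers receive.
On the curves, pb = 871/9 - (1/9)q and ps = 47 + 0.2q; the wedge ps − pb = 35 gives 47 + 0.2q − (871/9 - (1/9)q) = 35, so q' = 272.5.
Then pb = 871/9 − (1/9)·272.5 = 66.5 and ps = 47 + 0.2·272.5 = 101.5.
Government outlay = subsidy × quantity = 35 × 272.5 = 9537.5.

Government cost = £9537.5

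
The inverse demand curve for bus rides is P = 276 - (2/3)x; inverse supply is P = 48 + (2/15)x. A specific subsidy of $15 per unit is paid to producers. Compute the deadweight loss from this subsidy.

Deadweight loss = $140.625

Pre-subsidy: 276 - (2/3)x = 48 + (2/15)x gives x* = 285 and P* = 86.
With the subsidy, sellers receive Ps = Pb + 15 for each unit, where Pb is the price buyers pay.
On the curves, Pb = 276 - (2/3)x and Ps = 48 + (2/15)x; the wedge Ps − Pb = 15 gives 48 + (2/15)x − (276 - (2/3)x) = 15, so x' = 303.75.
Then Pb = 276 − (2/3)·303.75 = 73.5 and Ps = 48 + (2/15)·303.75 = 88.5.
The subsidy expands output by 303.75 − 285 = 18.75 past the efficient level; on those units the gap between marginal cost and willingness to pay runs from 0 up to 15.
DWL = ½ × 15 × 18.75 = 140.625.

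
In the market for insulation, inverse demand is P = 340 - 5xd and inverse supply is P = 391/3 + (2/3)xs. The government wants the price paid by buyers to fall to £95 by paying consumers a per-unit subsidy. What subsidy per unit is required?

Required subsidy s = £68 per unit

At a buyer price of 95, quantity demanded is 68 − 0.2·95 = 49.
Sellers supply 49 only when they receive Ps = 391/3 + (2/3)·49 = 163.
s = Ps − Pb = 163 − 95 = 68.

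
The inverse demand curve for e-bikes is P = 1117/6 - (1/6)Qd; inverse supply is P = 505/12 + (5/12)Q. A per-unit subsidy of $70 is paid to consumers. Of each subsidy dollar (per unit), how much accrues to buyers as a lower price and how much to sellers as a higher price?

Pre-subsidy: 1117/6 - (1/6)Q = 505/12 + (5/12)Q gives Q* = 247 and P* = 145.
With the rebate, buyers effectively pay Pb = Ps − 70, where Ps is the price sellers receive.
On the curves, Pb = 1117/6 - (1/6)Q and Ps = 505/12 + (5/12)Q; the wedge Ps − Pb = 70 gives 505/12 + (5/12)Q − (1117/6 - (1/6)Q) = 70, so Q' = 367.
Then Pb = 1117/6 − (1/6)·367 = 125 and Ps = 505/12 + (5/12)·367 = 195.
Buyers' price falls by P* − Pb = 145 − 125 = 20; sellers' price rises by Ps − P* = 195 − 145 = 50.

Buyers gain $20 per unit; sellers gain $50 per unit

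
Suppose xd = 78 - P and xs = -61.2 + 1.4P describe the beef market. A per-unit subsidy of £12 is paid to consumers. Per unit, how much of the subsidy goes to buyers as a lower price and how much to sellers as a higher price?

Buyers gain £7 per unit; sellers gain £5 per unit

Pre-subsidy: 78 - P = -61.2 + 1.4P gives P* = 58, x* = 20.
With the rebate, buyers effectively pay Pb = Ps − 12, where Ps is the price sellers receive.
Demand in terms of Ps becomes xd = 78 − 1(Ps − 12) = 90 - Ps. Setting this equal to supply: 90 - Ps = -61.2 + 1.4Ps, so Ps = 63.
Buyers pay Pb = 63 − 12 = 51; x' = -61.2 + 1.4·63 = 27.
Buyers' price falls by P* − Pb = 58 − 51 = 7; sellers' price rises by Ps − P* = 63 − 58 = 5.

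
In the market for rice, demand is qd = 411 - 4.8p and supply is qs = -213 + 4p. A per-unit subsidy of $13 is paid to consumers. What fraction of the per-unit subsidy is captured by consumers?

Pre-subsidy: 411 - 4.8p = -213 + 4p gives p* = 780/11, q* = 777/11.
With the rebate, buyers effectively pay pb = ps − 13, where ps is the price sellers receive.
Demand in terms of ps becomes qd = 411 − 4.8(ps − 13) = 473.4 - 4.8ps. Setting this equal to supply: 473.4 - 4.8ps = -213 + 4ps, so ps = 78.
Buyers pay pb = 78 − 13 = 65; q' = -213 + 4·78 = 99.
Buyers' price falls by p* − pb = 780/11 − 65 = 65/11; sellers' price rises by ps − p* = 78 − 780/11 = 78/11.
So consumers capture (65/11)/13 = 5/11 of each unit of subsidy.

Consumer share = 5/11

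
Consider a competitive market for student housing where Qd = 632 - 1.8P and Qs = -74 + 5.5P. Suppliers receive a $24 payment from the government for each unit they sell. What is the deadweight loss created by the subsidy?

Pre-subsidy: 632 - 1.8P = -74 + 5.5P gives P* = 7060/73, Q* = 33428/73.
With the subsidy, sellers receive Ps = Pb + 24 for each unit, where Pb is the price buyers pay.
Supply in terms of Pb becomes Qs = -74 + 5.5(Pb + 24) = 58 + 5.5Pb. Setting this equal to demand: 632 - 1.8Pb = 58 + 5.5Pb, so Pb = 5740/73.
Sellers receive Ps = 5740/73 + 24 = 7492/73; Q' = 632 − 1.8·(5740/73) = 35804/73.
The subsidy expands output by 35804/73 − 33428/73 = 2376/73 past the efficient level; on those units the gap between marginal cost and willingness to pay runs from 0 up to 24.
DWL = ½ × 24 × 2376/73 = 28512/73.

Deadweight loss = 28512/73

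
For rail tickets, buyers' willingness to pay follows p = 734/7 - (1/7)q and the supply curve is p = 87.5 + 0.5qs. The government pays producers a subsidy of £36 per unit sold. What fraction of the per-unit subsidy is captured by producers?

Pre-subsidy: 734/7 - (1/7)q = 87.5 + 0.5q gives q* = 27 and p* = 101.
With the subsidy, sellers receive ps = pb + 36 for each unit, where pb is the price buyers pay.
On the curves, pb = 734/7 - (1/7)q and ps = 87.5 + 0.5q; the wedge ps − pb = 36 gives 87.5 + 0.5q − (734/7 - (1/7)q) = 36, so q' = 83.
Then pb = 734/7 − (1/7)·83 = 93 and ps = 87.5 + 0.5·83 = 129.
Buyers' price falls by p* − pb = 101 − 93 = 8; sellers' price rises by ps − p* = 129 − 101 = 28.
So producers capture 28/36 = 7/9 of each unit of subsidy.

Producer share = 7/9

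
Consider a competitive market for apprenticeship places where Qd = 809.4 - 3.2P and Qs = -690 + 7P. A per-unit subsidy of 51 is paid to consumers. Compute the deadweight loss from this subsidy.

Pre-subsidy: 809.4 - 3.2P = -690 + 7P gives P* = 147, Q* = 339.
With the rebate, buyers effectively pay Pb = Ps − 51, where Ps is the price sellers receive.
Demand in terms of Ps becomes Qd = 809.4 − 3.2(Ps − 51) = 972.6 - 3.2Ps. Setting this equal to supply: 972.6 - 3.2Ps = -690 + 7Ps, so Ps = 163.
Buyers pay Pb = 163 − 51 = 112; Q' = -690 + 7·163 = 451.
The subsidy expands output by 451 − 339 = 112 past the efficient level; on those units the gap between marginal cost and willingness to pay runs from 0 up to 51.
DWL = ½ × 51 × 112 = 2856.

Deadweight loss = 2856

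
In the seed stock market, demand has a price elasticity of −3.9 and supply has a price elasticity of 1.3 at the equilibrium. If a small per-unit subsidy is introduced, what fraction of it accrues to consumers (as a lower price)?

Consumer share = 0.25

For a small subsidy around the equilibrium, the benefit split depends on the relative slopes, which at a point are proportional to the elasticities.
Buyer share = εs/(εs + |εd|) = 1.3/(1.3 + 3.9) = 0.25; seller share = |εd|/(εs + |εd|) = 0.75.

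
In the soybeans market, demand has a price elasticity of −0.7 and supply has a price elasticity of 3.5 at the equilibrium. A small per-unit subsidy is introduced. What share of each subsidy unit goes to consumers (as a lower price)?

Consumer share = 5/6

For a small subsidy around the equilibrium, the benefit split depends on the relative slopes, which at a point are proportional to the elasticities.
Buyer share = εs/(εs + |εd|) = 3.5/(3.5 + 0.7) = 5/6; seller share = |εd|/(εs + |εd|) = 1/6.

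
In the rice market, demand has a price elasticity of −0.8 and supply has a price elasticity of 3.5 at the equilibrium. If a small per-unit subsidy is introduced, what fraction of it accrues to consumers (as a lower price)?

Consumer share = 35/43

For a small subsidy around the equilibrium, the benefit split depends on the relative slopes, which at a point are proportional to the elasticities.
Buyer share = εs/(εs + |εd|) = 3.5/(3.5 + 0.8) = 35/43; seller share = |εd|/(εs + |εd|) = 8/43.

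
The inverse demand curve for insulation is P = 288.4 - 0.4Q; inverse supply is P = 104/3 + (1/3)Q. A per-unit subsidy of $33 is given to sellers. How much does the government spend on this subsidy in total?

Pre-subsidy: 288.4 - 0.4Q = 104/3 + (1/3)Q gives Q* = 346 and P* = 150.
With the subsidy, sellers receive Ps = Pb + 33 for each unit, where Pb is the price buyers pay.
On the curves, Pb = 288.4 - 0.4Q and Ps = 104/3 + (1/3)Q; the wedge Ps − Pb = 33 gives 104/3 + (1/3)Q − (288.4 - 0.4Q) = 33, so Q' = 391.
Then Pb = 288.4 − 0.4·391 = 132 and Ps = 104/3 + (1/3)·391 = 165.
Government outlay = subsidy × quantity = 33 × 391 = 12903.

Government cost = $12903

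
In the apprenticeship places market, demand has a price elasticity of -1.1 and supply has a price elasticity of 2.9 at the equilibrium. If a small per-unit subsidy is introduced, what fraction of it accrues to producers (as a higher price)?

Producer share = 0.275

For a small subsidy around the equilibrium, the benefit split depends on the relative slopes, which at a point are proportional to the elasticities.
Buyer share = εs/(εs + |εd|) = 2.9/(2.9 + 1.1) = 0.725; seller share = |εd|/(εs + |εd|) = 0.275.
So producers capture 0.275 of the subsidy.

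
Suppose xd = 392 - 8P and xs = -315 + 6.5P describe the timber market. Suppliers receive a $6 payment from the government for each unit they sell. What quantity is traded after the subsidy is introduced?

Pre-subsidy: 392 - 8P = -315 + 6.5P gives P* = 1414/29, x* = 56/29.
With the subsidy, sellers receive Ps = Pb + 6 for each unit, where Pb is the price buyers pay.
Supply in terms of Pb becomes xs = -315 + 6.5(Pb + 6) = -276 + 6.5Pb. Setting this equal to demand: 392 - 8Pb = -276 + 6.5Pb, so Pb = 1336/29.
Sellers receive Ps = 1336/29 + 6 = 1510/29; x' = 392 − 8·(1336/29) = 680/29.

x' = 680/29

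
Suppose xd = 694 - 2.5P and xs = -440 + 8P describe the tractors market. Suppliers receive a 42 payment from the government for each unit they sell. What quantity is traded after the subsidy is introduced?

x' = 504

Pre-subsidy: 694 - 2.5P = -440 + 8P gives P* = 108, x* = 424.
With the subsidy, sellers receive Ps = Pb + 42 for each unit, where Pb is the price buyers pay.
Supply in terms of Pb becomes xs = -440 + 8(Pb + 42) = -104 + 8Pb. Setting this equal to demand: 694 - 2.5Pb = -104 + 8Pb, so Pb = 76.
Sellers receive Ps = 76 + 42 = 118; x' = 694 − 2.5·76 = 504.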